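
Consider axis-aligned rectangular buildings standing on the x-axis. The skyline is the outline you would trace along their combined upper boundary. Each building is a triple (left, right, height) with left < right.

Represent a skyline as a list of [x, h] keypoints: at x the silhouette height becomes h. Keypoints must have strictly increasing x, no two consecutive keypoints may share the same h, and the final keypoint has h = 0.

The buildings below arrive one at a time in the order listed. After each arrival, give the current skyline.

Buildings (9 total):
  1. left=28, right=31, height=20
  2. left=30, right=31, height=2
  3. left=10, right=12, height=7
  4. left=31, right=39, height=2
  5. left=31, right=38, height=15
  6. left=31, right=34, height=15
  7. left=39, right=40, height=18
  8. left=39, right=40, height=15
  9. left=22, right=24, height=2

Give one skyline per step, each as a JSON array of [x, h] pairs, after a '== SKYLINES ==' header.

== SKYLINES ==
[[28,20],[31,0]]
[[28,20],[31,0]]
[[10,7],[12,0],[28,20],[31,0]]
[[10,7],[12,0],[28,20],[31,2],[39,0]]
[[10,7],[12,0],[28,20],[31,15],[38,2],[39,0]]
[[10,7],[12,0],[28,20],[31,15],[38,2],[39,0]]
[[10,7],[12,0],[28,20],[31,15],[38,2],[39,18],[40,0]]
[[10,7],[12,0],[28,20],[31,15],[38,2],[39,18],[40,0]]
[[10,7],[12,0],[22,2],[24,0],[28,20],[31,15],[38,2],[39,18],[40,0]]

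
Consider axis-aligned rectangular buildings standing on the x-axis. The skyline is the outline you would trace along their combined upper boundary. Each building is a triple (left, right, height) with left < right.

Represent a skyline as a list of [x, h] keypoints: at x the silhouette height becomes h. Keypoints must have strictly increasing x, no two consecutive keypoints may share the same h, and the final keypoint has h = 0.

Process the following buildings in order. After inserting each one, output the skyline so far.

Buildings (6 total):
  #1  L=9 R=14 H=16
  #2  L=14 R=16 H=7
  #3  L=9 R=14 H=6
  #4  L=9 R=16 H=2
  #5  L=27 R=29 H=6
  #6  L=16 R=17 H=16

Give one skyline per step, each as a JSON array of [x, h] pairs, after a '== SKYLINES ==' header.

== SKYLINES ==
[[9,16],[14,0]]
[[9,16],[14,7],[16,0]]
[[9,16],[14,7],[16,0]]
[[9,16],[14,7],[16,0]]
[[9,16],[14,7],[16,0],[27,6],[29,0]]
[[9,16],[14,7],[16,16],[17,0],[27,6],[29,0]]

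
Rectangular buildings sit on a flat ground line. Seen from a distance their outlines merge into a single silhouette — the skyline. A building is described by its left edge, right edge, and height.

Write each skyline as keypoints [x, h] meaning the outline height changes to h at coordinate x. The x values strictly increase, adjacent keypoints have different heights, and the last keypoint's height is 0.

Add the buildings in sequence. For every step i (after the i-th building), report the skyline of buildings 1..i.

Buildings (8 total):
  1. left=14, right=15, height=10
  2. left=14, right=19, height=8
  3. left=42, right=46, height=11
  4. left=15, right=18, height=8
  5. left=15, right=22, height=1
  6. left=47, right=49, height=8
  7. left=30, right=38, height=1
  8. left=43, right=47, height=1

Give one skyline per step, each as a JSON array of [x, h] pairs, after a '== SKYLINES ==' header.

== SKYLINES ==
[[14,10],[15,0]]
[[14,10],[15,8],[19,0]]
[[14,10],[15,8],[19,0],[42,11],[46,0]]
[[14,10],[15,8],[19,0],[42,11],[46,0]]
[[14,10],[15,8],[19,1],[22,0],[42,11],[46,0]]
[[14,10],[15,8],[19,1],[22,0],[42,11],[46,0],[47,8],[49,0]]
[[14,10],[15,8],[19,1],[22,0],[30,1],[38,0],[42,11],[46,0],[47,8],[49,0]]
[[14,10],[15,8],[19,1],[22,0],[30,1],[38,0],[42,11],[46,1],[47,8],[49,0]]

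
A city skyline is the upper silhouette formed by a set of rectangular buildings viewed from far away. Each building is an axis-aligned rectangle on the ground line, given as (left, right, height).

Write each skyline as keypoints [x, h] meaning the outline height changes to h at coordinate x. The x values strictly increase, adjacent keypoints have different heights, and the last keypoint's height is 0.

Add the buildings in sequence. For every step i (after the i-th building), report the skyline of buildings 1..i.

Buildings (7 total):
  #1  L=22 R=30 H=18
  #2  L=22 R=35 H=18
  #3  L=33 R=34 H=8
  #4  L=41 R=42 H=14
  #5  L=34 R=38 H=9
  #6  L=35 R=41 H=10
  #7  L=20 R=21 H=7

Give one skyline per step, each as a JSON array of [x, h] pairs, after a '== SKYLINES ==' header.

== SKYLINES ==
[[22,18],[30,0]]
[[22,18],[35,0]]
[[22,18],[35,0]]
[[22,18],[35,0],[41,14],[42,0]]
[[22,18],[35,9],[38,0],[41,14],[42,0]]
[[22,18],[35,10],[41,14],[42,0]]
[[20,7],[21,0],[22,18],[35,10],[41,14],[42,0]]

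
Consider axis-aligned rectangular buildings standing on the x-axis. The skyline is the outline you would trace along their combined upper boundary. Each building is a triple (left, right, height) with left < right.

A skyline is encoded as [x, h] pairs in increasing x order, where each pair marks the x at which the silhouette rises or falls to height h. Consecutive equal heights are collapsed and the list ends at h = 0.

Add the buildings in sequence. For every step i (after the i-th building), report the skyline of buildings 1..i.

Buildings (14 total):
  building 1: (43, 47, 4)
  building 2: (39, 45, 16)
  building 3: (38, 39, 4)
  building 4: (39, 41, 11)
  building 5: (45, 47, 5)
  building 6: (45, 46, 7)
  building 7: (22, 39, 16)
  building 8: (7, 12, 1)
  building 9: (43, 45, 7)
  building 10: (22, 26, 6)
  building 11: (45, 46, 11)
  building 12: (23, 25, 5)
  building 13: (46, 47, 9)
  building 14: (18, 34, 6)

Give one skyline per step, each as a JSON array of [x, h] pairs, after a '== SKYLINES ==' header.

== SKYLINES ==
[[43,4],[47,0]]
[[39,16],[45,4],[47,0]]
[[38,4],[39,16],[45,4],[47,0]]
[[38,4],[39,16],[45,4],[47,0]]
[[38,4],[39,16],[45,5],[47,0]]
[[38,4],[39,16],[45,7],[46,5],[47,0]]
[[22,16],[45,7],[46,5],[47,0]]
[[7,1],[12,0],[22,16],[45,7],[46,5],[47,0]]
[[7,1],[12,0],[22,16],[45,7],[46,5],[47,0]]
[[7,1],[12,0],[22,16],[45,7],[46,5],[47,0]]
[[7,1],[12,0],[22,16],[45,11],[46,5],[47,0]]
[[7,1],[12,0],[22,16],[45,11],[46,5],[47,0]]
[[7,1],[12,0],[22,16],[45,11],[46,9],[47,0]]
[[7,1],[12,0],[18,6],[22,16],[45,11],[46,9],[47,0]]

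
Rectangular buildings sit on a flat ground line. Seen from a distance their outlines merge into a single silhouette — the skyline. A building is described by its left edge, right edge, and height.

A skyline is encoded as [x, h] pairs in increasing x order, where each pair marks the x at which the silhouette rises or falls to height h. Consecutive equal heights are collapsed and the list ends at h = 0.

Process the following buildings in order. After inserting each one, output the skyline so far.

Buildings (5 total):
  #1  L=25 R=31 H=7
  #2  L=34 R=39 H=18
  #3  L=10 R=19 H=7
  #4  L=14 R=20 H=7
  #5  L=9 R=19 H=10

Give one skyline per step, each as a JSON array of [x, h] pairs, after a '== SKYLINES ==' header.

== SKYLINES ==
[[25,7],[31,0]]
[[25,7],[31,0],[34,18],[39,0]]
[[10,7],[19,0],[25,7],[31,0],[34,18],[39,0]]
[[10,7],[20,0],[25,7],[31,0],[34,18],[39,0]]
[[9,10],[19,7],[20,0],[25,7],[31,0],[34,18],[39,0]]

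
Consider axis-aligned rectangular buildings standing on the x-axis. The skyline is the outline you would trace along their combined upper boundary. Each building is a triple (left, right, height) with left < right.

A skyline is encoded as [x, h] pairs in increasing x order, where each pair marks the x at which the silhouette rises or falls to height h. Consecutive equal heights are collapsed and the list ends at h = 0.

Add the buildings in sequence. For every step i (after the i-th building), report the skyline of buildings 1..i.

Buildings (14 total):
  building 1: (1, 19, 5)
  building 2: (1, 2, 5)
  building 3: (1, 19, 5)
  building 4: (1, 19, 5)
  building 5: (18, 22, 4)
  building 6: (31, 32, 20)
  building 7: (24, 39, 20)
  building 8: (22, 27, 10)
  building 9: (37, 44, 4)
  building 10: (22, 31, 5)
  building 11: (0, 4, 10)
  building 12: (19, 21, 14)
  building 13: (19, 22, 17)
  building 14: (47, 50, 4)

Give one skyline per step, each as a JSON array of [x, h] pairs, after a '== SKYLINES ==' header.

== SKYLINES ==
[[1,5],[19,0]]
[[1,5],[19,0]]
[[1,5],[19,0]]
[[1,5],[19,0]]
[[1,5],[19,4],[22,0]]
[[1,5],[19,4],[22,0],[31,20],[32,0]]
[[1,5],[19,4],[22,0],[24,20],[39,0]]
[[1,5],[19,4],[22,10],[24,20],[39,0]]
[[1,5],[19,4],[22,10],[24,20],[39,4],[44,0]]
[[1,5],[19,4],[22,10],[24,20],[39,4],[44,0]]
[[0,10],[4,5],[19,4],[22,10],[24,20],[39,4],[44,0]]
[[0,10],[4,5],[19,14],[21,4],[22,10],[24,20],[39,4],[44,0]]
[[0,10],[4,5],[19,17],[22,10],[24,20],[39,4],[44,0]]
[[0,10],[4,5],[19,17],[22,10],[24,20],[39,4],[44,0],[47,4],[50,0]]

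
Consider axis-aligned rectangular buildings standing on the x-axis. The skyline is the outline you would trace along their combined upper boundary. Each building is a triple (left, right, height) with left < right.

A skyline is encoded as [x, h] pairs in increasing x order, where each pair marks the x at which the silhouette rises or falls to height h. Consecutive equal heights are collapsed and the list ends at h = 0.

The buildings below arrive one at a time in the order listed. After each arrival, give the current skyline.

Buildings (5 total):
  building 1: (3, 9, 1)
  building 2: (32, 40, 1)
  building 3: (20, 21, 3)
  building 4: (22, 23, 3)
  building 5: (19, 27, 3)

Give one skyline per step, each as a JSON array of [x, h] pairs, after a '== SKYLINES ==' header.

== SKYLINES ==
[[3,1],[9,0]]
[[3,1],[9,0],[32,1],[40,0]]
[[3,1],[9,0],[20,3],[21,0],[32,1],[40,0]]
[[3,1],[9,0],[20,3],[21,0],[22,3],[23,0],[32,1],[40,0]]
[[3,1],[9,0],[19,3],[27,0],[32,1],[40,0]]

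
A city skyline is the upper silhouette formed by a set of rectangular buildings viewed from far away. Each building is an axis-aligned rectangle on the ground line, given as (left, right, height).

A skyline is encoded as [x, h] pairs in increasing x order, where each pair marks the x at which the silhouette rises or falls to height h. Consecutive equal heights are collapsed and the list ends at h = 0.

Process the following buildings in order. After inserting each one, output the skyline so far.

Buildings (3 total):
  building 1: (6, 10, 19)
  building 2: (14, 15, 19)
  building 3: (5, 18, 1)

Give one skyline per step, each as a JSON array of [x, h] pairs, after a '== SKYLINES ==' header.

== SKYLINES ==
[[6,19],[10,0]]
[[6,19],[10,0],[14,19],[15,0]]
[[5,1],[6,19],[10,1],[14,19],[15,1],[18,0]]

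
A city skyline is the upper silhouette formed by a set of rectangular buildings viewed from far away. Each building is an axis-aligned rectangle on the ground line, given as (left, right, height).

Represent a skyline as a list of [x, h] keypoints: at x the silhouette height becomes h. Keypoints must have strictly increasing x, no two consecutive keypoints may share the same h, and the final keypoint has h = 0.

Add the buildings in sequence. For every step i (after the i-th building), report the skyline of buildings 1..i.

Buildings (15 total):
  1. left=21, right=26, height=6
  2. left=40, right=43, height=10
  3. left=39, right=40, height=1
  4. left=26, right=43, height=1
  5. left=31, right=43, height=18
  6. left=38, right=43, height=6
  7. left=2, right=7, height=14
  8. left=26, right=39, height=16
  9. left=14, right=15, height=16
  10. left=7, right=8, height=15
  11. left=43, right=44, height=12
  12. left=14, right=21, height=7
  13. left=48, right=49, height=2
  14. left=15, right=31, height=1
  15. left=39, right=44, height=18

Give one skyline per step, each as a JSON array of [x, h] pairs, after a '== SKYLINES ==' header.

== SKYLINES ==
[[21,6],[26,0]]
[[21,6],[26,0],[40,10],[43,0]]
[[21,6],[26,0],[39,1],[40,10],[43,0]]
[[21,6],[26,1],[40,10],[43,0]]
[[21,6],[26,1],[31,18],[43,0]]
[[21,6],[26,1],[31,18],[43,0]]
[[2,14],[7,0],[21,6],[26,1],[31,18],[43,0]]
[[2,14],[7,0],[21,6],[26,16],[31,18],[43,0]]
[[2,14],[7,0],[14,16],[15,0],[21,6],[26,16],[31,18],[43,0]]
[[2,14],[7,15],[8,0],[14,16],[15,0],[21,6],[26,16],[31,18],[43,0]]
[[2,14],[7,15],[8,0],[14,16],[15,0],[21,6],[26,16],[31,18],[43,12],[44,0]]
[[2,14],[7,15],[8,0],[14,16],[15,7],[21,6],[26,16],[31,18],[43,12],[44,0]]
[[2,14],[7,15],[8,0],[14,16],[15,7],[21,6],[26,16],[31,18],[43,12],[44,0],[48,2],[49,0]]
[[2,14],[7,15],[8,0],[14,16],[15,7],[21,6],[26,16],[31,18],[43,12],[44,0],[48,2],[49,0]]
[[2,14],[7,15],[8,0],[14,16],[15,7],[21,6],[26,16],[31,18],[44,0],[48,2],[49,0]]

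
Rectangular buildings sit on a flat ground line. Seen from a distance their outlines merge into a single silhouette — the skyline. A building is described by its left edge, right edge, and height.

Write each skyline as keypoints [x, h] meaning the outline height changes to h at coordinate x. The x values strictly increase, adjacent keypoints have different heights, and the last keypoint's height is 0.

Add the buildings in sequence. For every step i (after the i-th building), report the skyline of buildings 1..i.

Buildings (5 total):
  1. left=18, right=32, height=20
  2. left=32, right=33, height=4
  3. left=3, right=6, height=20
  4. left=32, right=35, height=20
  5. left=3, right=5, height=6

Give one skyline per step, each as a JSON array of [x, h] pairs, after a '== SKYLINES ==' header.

== SKYLINES ==
[[18,20],[32,0]]
[[18,20],[32,4],[33,0]]
[[3,20],[6,0],[18,20],[32,4],[33,0]]
[[3,20],[6,0],[18,20],[35,0]]
[[3,20],[6,0],[18,20],[35,0]]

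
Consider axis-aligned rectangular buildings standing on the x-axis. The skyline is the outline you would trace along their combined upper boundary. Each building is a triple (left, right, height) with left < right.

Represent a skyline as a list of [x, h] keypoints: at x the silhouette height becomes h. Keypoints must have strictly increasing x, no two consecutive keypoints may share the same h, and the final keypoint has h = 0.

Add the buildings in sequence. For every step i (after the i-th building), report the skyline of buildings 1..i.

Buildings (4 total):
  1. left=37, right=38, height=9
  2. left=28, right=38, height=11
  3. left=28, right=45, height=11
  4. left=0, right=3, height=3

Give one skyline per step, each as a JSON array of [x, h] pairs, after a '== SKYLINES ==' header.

== SKYLINES ==
[[37,9],[38,0]]
[[28,11],[38,0]]
[[28,11],[45,0]]
[[0,3],[3,0],[28,11],[45,0]]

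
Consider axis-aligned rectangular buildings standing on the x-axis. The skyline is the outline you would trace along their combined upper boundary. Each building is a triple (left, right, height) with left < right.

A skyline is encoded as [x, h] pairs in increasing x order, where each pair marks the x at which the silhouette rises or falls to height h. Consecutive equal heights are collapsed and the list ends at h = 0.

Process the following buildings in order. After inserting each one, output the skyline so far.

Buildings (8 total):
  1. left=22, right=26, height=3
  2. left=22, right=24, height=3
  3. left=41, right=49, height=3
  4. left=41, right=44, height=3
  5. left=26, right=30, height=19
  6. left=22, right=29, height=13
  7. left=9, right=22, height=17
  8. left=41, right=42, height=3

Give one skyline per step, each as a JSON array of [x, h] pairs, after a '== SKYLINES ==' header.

== SKYLINES ==
[[22,3],[26,0]]
[[22,3],[26,0]]
[[22,3],[26,0],[41,3],[49,0]]
[[22,3],[26,0],[41,3],[49,0]]
[[22,3],[26,19],[30,0],[41,3],[49,0]]
[[22,13],[26,19],[30,0],[41,3],[49,0]]
[[9,17],[22,13],[26,19],[30,0],[41,3],[49,0]]
[[9,17],[22,13],[26,19],[30,0],[41,3],[49,0]]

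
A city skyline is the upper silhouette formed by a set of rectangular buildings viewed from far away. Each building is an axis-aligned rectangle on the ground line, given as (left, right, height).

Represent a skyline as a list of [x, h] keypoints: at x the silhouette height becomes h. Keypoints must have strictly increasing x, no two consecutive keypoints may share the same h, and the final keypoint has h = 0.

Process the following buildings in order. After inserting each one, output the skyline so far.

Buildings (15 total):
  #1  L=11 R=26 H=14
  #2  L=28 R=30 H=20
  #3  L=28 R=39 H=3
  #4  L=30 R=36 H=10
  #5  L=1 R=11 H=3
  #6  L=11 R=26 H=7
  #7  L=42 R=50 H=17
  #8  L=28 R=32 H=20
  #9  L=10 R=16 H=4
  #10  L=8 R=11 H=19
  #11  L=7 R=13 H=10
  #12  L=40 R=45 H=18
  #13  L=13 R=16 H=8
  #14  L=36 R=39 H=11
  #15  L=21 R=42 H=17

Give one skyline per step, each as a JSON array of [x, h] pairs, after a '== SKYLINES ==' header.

== SKYLINES ==
[[11,14],[26,0]]
[[11,14],[26,0],[28,20],[30,0]]
[[11,14],[26,0],[28,20],[30,3],[39,0]]
[[11,14],[26,0],[28,20],[30,10],[36,3],[39,0]]
[[1,3],[11,14],[26,0],[28,20],[30,10],[36,3],[39,0]]
[[1,3],[11,14],[26,0],[28,20],[30,10],[36,3],[39,0]]
[[1,3],[11,14],[26,0],[28,20],[30,10],[36,3],[39,0],[42,17],[50,0]]
[[1,3],[11,14],[26,0],[28,20],[32,10],[36,3],[39,0],[42,17],[50,0]]
[[1,3],[10,4],[11,14],[26,0],[28,20],[32,10],[36,3],[39,0],[42,17],[50,0]]
[[1,3],[8,19],[11,14],[26,0],[28,20],[32,10],[36,3],[39,0],[42,17],[50,0]]
[[1,3],[7,10],[8,19],[11,14],[26,0],[28,20],[32,10],[36,3],[39,0],[42,17],[50,0]]
[[1,3],[7,10],[8,19],[11,14],[26,0],[28,20],[32,10],[36,3],[39,0],[40,18],[45,17],[50,0]]
[[1,3],[7,10],[8,19],[11,14],[26,0],[28,20],[32,10],[36,3],[39,0],[40,18],[45,17],[50,0]]
[[1,3],[7,10],[8,19],[11,14],[26,0],[28,20],[32,10],[36,11],[39,0],[40,18],[45,17],[50,0]]
[[1,3],[7,10],[8,19],[11,14],[21,17],[28,20],[32,17],[40,18],[45,17],[50,0]]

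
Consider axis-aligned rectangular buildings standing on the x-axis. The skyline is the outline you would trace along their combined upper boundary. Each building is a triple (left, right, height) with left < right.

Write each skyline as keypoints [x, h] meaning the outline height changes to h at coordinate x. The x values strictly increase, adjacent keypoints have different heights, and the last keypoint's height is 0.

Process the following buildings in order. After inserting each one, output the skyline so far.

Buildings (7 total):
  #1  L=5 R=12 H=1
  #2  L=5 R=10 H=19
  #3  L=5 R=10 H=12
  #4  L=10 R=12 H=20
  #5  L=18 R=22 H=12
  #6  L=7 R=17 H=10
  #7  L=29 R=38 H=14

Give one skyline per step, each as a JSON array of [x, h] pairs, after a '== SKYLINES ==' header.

== SKYLINES ==
[[5,1],[12,0]]
[[5,19],[10,1],[12,0]]
[[5,19],[10,1],[12,0]]
[[5,19],[10,20],[12,0]]
[[5,19],[10,20],[12,0],[18,12],[22,0]]
[[5,19],[10,20],[12,10],[17,0],[18,12],[22,0]]
[[5,19],[10,20],[12,10],[17,0],[18,12],[22,0],[29,14],[38,0]]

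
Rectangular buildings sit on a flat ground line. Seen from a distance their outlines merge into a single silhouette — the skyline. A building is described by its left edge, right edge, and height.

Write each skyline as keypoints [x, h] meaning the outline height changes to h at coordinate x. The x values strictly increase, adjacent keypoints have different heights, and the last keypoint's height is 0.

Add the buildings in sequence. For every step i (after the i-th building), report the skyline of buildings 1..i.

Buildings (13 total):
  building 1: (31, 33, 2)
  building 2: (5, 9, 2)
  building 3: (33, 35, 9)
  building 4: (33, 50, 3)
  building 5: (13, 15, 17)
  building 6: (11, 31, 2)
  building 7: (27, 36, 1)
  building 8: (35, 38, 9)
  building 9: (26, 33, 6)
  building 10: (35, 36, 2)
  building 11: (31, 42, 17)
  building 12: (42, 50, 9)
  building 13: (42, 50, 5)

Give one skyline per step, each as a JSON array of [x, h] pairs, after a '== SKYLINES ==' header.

== SKYLINES ==
[[31,2],[33,0]]
[[5,2],[9,0],[31,2],[33,0]]
[[5,2],[9,0],[31,2],[33,9],[35,0]]
[[5,2],[9,0],[31,2],[33,9],[35,3],[50,0]]
[[5,2],[9,0],[13,17],[15,0],[31,2],[33,9],[35,3],[50,0]]
[[5,2],[9,0],[11,2],[13,17],[15,2],[33,9],[35,3],[50,0]]
[[5,2],[9,0],[11,2],[13,17],[15,2],[33,9],[35,3],[50,0]]
[[5,2],[9,0],[11,2],[13,17],[15,2],[33,9],[38,3],[50,0]]
[[5,2],[9,0],[11,2],[13,17],[15,2],[26,6],[33,9],[38,3],[50,0]]
[[5,2],[9,0],[11,2],[13,17],[15,2],[26,6],[33,9],[38,3],[50,0]]
[[5,2],[9,0],[11,2],[13,17],[15,2],[26,6],[31,17],[42,3],[50,0]]
[[5,2],[9,0],[11,2],[13,17],[15,2],[26,6],[31,17],[42,9],[50,0]]
[[5,2],[9,0],[11,2],[13,17],[15,2],[26,6],[31,17],[42,9],[50,0]]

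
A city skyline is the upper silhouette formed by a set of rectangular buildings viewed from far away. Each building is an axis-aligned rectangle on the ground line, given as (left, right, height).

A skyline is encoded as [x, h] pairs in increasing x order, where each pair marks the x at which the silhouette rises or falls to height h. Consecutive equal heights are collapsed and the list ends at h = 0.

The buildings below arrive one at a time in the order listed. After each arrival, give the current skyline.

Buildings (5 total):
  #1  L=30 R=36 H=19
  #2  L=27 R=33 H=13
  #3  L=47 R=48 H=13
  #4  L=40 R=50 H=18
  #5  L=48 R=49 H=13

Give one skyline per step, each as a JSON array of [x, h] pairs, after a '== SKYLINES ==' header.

== SKYLINES ==
[[30,19],[36,0]]
[[27,13],[30,19],[36,0]]
[[27,13],[30,19],[36,0],[47,13],[48,0]]
[[27,13],[30,19],[36,0],[40,18],[50,0]]
[[27,13],[30,19],[36,0],[40,18],[50,0]]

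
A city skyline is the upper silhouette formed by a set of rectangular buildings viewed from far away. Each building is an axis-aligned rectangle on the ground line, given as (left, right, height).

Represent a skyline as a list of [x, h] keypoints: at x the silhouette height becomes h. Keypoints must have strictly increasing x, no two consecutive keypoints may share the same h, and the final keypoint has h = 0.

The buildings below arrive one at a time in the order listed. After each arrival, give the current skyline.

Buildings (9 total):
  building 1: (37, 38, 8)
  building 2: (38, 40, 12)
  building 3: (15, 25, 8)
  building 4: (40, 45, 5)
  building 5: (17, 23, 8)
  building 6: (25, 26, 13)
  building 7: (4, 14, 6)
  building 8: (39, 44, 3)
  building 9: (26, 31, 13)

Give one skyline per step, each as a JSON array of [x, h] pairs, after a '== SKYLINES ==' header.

== SKYLINES ==
[[37,8],[38,0]]
[[37,8],[38,12],[40,0]]
[[15,8],[25,0],[37,8],[38,12],[40,0]]
[[15,8],[25,0],[37,8],[38,12],[40,5],[45,0]]
[[15,8],[25,0],[37,8],[38,12],[40,5],[45,0]]
[[15,8],[25,13],[26,0],[37,8],[38,12],[40,5],[45,0]]
[[4,6],[14,0],[15,8],[25,13],[26,0],[37,8],[38,12],[40,5],[45,0]]
[[4,6],[14,0],[15,8],[25,13],[26,0],[37,8],[38,12],[40,5],[45,0]]
[[4,6],[14,0],[15,8],[25,13],[31,0],[37,8],[38,12],[40,5],[45,0]]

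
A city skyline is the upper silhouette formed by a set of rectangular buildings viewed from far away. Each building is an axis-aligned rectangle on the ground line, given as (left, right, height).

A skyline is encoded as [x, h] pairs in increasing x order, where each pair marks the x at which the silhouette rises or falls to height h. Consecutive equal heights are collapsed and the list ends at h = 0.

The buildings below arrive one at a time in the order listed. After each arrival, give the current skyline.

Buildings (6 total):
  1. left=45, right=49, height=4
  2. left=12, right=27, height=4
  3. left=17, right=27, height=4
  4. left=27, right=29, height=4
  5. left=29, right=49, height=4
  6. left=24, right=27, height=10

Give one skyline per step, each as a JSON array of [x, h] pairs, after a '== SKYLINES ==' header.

== SKYLINES ==
[[45,4],[49,0]]
[[12,4],[27,0],[45,4],[49,0]]
[[12,4],[27,0],[45,4],[49,0]]
[[12,4],[29,0],[45,4],[49,0]]
[[12,4],[49,0]]
[[12,4],[24,10],[27,4],[49,0]]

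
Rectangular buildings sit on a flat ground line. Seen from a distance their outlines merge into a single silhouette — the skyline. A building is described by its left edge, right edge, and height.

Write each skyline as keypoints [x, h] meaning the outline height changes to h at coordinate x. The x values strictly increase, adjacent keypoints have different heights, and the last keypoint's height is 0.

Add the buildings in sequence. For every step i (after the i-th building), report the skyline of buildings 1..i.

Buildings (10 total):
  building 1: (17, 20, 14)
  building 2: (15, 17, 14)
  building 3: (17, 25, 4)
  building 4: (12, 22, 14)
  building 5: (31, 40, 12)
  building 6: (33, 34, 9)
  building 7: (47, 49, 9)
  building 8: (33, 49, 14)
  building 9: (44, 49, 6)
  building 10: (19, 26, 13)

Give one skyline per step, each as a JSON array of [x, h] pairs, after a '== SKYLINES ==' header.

== SKYLINES ==
[[17,14],[20,0]]
[[15,14],[20,0]]
[[15,14],[20,4],[25,0]]
[[12,14],[22,4],[25,0]]
[[12,14],[22,4],[25,0],[31,12],[40,0]]
[[12,14],[22,4],[25,0],[31,12],[40,0]]
[[12,14],[22,4],[25,0],[31,12],[40,0],[47,9],[49,0]]
[[12,14],[22,4],[25,0],[31,12],[33,14],[49,0]]
[[12,14],[22,4],[25,0],[31,12],[33,14],[49,0]]
[[12,14],[22,13],[26,0],[31,12],[33,14],[49,0]]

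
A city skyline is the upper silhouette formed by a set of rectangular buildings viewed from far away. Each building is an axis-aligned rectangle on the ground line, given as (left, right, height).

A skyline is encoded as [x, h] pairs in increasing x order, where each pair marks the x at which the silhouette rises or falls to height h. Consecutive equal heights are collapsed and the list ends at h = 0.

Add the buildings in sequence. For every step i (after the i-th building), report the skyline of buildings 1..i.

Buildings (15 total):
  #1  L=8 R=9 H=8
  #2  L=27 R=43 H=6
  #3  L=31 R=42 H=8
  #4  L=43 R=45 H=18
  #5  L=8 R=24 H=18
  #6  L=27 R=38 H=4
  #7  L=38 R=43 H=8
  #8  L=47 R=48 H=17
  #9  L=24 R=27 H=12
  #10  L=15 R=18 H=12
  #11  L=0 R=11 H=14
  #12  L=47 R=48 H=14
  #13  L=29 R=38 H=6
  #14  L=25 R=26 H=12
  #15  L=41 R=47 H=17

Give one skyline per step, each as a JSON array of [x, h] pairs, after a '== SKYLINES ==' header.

== SKYLINES ==
[[8,8],[9,0]]
[[8,8],[9,0],[27,6],[43,0]]
[[8,8],[9,0],[27,6],[31,8],[42,6],[43,0]]
[[8,8],[9,0],[27,6],[31,8],[42,6],[43,18],[45,0]]
[[8,18],[24,0],[27,6],[31,8],[42,6],[43,18],[45,0]]
[[8,18],[24,0],[27,6],[31,8],[42,6],[43,18],[45,0]]
[[8,18],[24,0],[27,6],[31,8],[43,18],[45,0]]
[[8,18],[24,0],[27,6],[31,8],[43,18],[45,0],[47,17],[48,0]]
[[8,18],[24,12],[27,6],[31,8],[43,18],[45,0],[47,17],[48,0]]
[[8,18],[24,12],[27,6],[31,8],[43,18],[45,0],[47,17],[48,0]]
[[0,14],[8,18],[24,12],[27,6],[31,8],[43,18],[45,0],[47,17],[48,0]]
[[0,14],[8,18],[24,12],[27,6],[31,8],[43,18],[45,0],[47,17],[48,0]]
[[0,14],[8,18],[24,12],[27,6],[31,8],[43,18],[45,0],[47,17],[48,0]]
[[0,14],[8,18],[24,12],[27,6],[31,8],[43,18],[45,0],[47,17],[48,0]]
[[0,14],[8,18],[24,12],[27,6],[31,8],[41,17],[43,18],[45,17],[48,0]]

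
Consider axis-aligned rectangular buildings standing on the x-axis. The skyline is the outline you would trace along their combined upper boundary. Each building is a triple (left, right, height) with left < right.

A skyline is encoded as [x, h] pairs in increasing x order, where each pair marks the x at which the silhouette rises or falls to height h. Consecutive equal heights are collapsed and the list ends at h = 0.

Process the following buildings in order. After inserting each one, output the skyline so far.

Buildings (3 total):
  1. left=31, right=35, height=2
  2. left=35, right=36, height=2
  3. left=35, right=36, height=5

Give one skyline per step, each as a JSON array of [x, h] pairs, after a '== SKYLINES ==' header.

== SKYLINES ==
[[31,2],[35,0]]
[[31,2],[36,0]]
[[31,2],[35,5],[36,0]]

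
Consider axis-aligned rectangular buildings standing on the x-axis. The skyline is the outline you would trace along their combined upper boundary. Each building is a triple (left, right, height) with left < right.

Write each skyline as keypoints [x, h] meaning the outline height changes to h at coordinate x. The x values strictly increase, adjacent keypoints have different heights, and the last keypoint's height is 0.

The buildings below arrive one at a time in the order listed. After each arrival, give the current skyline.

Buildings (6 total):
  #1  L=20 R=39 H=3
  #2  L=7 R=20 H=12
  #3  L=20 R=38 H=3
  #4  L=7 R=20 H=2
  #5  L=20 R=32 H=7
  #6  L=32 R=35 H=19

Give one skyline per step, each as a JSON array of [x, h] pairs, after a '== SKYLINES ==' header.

== SKYLINES ==
[[20,3],[39,0]]
[[7,12],[20,3],[39,0]]
[[7,12],[20,3],[39,0]]
[[7,12],[20,3],[39,0]]
[[7,12],[20,7],[32,3],[39,0]]
[[7,12],[20,7],[32,19],[35,3],[39,0]]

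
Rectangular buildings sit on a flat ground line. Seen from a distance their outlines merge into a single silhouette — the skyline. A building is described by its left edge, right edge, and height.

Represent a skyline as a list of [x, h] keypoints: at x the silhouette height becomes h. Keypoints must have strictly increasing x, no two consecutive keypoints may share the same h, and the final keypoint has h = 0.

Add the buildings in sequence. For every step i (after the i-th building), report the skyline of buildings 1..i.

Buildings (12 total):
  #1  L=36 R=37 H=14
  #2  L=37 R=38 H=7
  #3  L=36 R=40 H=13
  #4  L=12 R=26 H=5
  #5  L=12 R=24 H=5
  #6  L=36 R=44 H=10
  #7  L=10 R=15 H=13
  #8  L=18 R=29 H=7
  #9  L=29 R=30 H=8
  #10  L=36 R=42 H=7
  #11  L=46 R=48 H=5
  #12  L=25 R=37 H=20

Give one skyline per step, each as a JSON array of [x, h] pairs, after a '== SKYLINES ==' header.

== SKYLINES ==
[[36,14],[37,0]]
[[36,14],[37,7],[38,0]]
[[36,14],[37,13],[40,0]]
[[12,5],[26,0],[36,14],[37,13],[40,0]]
[[12,5],[26,0],[36,14],[37,13],[40,0]]
[[12,5],[26,0],[36,14],[37,13],[40,10],[44,0]]
[[10,13],[15,5],[26,0],[36,14],[37,13],[40,10],[44,0]]
[[10,13],[15,5],[18,7],[29,0],[36,14],[37,13],[40,10],[44,0]]
[[10,13],[15,5],[18,7],[29,8],[30,0],[36,14],[37,13],[40,10],[44,0]]
[[10,13],[15,5],[18,7],[29,8],[30,0],[36,14],[37,13],[40,10],[44,0]]
[[10,13],[15,5],[18,7],[29,8],[30,0],[36,14],[37,13],[40,10],[44,0],[46,5],[48,0]]
[[10,13],[15,5],[18,7],[25,20],[37,13],[40,10],[44,0],[46,5],[48,0]]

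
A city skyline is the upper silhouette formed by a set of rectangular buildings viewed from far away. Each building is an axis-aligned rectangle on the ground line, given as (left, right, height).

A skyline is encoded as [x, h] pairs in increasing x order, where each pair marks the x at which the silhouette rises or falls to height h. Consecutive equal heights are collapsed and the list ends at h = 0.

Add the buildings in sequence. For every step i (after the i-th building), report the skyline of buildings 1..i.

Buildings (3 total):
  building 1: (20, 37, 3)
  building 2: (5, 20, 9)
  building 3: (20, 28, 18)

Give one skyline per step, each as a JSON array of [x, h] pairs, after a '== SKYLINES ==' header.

== SKYLINES ==
[[20,3],[37,0]]
[[5,9],[20,3],[37,0]]
[[5,9],[20,18],[28,3],[37,0]]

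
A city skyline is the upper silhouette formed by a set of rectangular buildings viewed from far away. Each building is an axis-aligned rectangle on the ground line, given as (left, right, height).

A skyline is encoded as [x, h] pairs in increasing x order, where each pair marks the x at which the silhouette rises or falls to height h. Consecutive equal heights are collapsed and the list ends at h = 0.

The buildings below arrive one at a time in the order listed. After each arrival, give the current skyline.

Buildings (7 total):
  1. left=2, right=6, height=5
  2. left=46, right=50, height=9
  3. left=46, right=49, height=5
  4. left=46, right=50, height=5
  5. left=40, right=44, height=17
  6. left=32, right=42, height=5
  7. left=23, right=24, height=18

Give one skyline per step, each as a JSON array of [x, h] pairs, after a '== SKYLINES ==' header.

== SKYLINES ==
[[2,5],[6,0]]
[[2,5],[6,0],[46,9],[50,0]]
[[2,5],[6,0],[46,9],[50,0]]
[[2,5],[6,0],[46,9],[50,0]]
[[2,5],[6,0],[40,17],[44,0],[46,9],[50,0]]
[[2,5],[6,0],[32,5],[40,17],[44,0],[46,9],[50,0]]
[[2,5],[6,0],[23,18],[24,0],[32,5],[40,17],[44,0],[46,9],[50,0]]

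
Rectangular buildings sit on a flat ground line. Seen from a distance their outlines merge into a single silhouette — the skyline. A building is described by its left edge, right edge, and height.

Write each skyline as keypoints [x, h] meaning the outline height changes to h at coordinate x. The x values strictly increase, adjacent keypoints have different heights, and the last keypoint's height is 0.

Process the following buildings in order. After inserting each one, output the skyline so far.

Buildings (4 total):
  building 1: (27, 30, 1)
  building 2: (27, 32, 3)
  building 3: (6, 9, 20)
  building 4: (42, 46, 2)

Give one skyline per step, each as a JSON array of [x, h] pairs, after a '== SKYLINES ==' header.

== SKYLINES ==
[[27,1],[30,0]]
[[27,3],[32,0]]
[[6,20],[9,0],[27,3],[32,0]]
[[6,20],[9,0],[27,3],[32,0],[42,2],[46,0]]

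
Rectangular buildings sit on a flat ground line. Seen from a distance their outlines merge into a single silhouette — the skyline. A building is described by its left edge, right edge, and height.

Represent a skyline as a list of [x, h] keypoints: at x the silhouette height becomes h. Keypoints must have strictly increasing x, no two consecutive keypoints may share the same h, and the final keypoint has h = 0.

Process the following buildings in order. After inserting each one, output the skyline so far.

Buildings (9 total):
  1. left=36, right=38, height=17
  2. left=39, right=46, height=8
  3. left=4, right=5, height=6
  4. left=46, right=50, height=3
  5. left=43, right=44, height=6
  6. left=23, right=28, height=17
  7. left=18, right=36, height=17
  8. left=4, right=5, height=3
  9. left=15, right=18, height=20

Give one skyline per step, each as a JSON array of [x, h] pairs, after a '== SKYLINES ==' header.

== SKYLINES ==
[[36,17],[38,0]]
[[36,17],[38,0],[39,8],[46,0]]
[[4,6],[5,0],[36,17],[38,0],[39,8],[46,0]]
[[4,6],[5,0],[36,17],[38,0],[39,8],[46,3],[50,0]]
[[4,6],[5,0],[36,17],[38,0],[39,8],[46,3],[50,0]]
[[4,6],[5,0],[23,17],[28,0],[36,17],[38,0],[39,8],[46,3],[50,0]]
[[4,6],[5,0],[18,17],[38,0],[39,8],[46,3],[50,0]]
[[4,6],[5,0],[18,17],[38,0],[39,8],[46,3],[50,0]]
[[4,6],[5,0],[15,20],[18,17],[38,0],[39,8],[46,3],[50,0]]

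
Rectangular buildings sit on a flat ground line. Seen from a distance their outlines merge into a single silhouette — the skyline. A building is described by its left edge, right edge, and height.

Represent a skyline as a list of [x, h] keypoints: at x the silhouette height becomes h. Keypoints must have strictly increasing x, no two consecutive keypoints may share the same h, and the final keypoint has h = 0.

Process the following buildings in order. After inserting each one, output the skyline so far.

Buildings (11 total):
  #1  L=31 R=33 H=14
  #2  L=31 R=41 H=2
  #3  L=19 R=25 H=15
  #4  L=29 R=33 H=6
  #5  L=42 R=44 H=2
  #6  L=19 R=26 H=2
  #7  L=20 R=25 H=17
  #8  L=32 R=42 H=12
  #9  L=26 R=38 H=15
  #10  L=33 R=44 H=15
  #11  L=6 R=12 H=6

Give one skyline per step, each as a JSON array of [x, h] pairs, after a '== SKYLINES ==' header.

== SKYLINES ==
[[31,14],[33,0]]
[[31,14],[33,2],[41,0]]
[[19,15],[25,0],[31,14],[33,2],[41,0]]
[[19,15],[25,0],[29,6],[31,14],[33,2],[41,0]]
[[19,15],[25,0],[29,6],[31,14],[33,2],[41,0],[42,2],[44,0]]
[[19,15],[25,2],[26,0],[29,6],[31,14],[33,2],[41,0],[42,2],[44,0]]
[[19,15],[20,17],[25,2],[26,0],[29,6],[31,14],[33,2],[41,0],[42,2],[44,0]]
[[19,15],[20,17],[25,2],[26,0],[29,6],[31,14],[33,12],[42,2],[44,0]]
[[19,15],[20,17],[25,2],[26,15],[38,12],[42,2],[44,0]]
[[19,15],[20,17],[25,2],[26,15],[44,0]]
[[6,6],[12,0],[19,15],[20,17],[25,2],[26,15],[44,0]]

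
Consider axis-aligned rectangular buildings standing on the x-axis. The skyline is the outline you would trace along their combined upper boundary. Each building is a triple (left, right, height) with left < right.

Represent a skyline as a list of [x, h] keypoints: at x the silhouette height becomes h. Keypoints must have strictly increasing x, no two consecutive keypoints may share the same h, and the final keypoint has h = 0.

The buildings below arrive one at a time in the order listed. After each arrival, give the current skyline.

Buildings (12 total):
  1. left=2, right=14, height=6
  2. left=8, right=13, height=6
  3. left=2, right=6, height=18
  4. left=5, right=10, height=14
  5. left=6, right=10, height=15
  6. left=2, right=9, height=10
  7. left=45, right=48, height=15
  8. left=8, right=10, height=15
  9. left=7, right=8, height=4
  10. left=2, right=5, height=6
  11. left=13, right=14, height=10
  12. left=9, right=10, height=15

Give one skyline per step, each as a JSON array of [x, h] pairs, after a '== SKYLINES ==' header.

== SKYLINES ==
[[2,6],[14,0]]
[[2,6],[14,0]]
[[2,18],[6,6],[14,0]]
[[2,18],[6,14],[10,6],[14,0]]
[[2,18],[6,15],[10,6],[14,0]]
[[2,18],[6,15],[10,6],[14,0]]
[[2,18],[6,15],[10,6],[14,0],[45,15],[48,0]]
[[2,18],[6,15],[10,6],[14,0],[45,15],[48,0]]
[[2,18],[6,15],[10,6],[14,0],[45,15],[48,0]]
[[2,18],[6,15],[10,6],[14,0],[45,15],[48,0]]
[[2,18],[6,15],[10,6],[13,10],[14,0],[45,15],[48,0]]
[[2,18],[6,15],[10,6],[13,10],[14,0],[45,15],[48,0]]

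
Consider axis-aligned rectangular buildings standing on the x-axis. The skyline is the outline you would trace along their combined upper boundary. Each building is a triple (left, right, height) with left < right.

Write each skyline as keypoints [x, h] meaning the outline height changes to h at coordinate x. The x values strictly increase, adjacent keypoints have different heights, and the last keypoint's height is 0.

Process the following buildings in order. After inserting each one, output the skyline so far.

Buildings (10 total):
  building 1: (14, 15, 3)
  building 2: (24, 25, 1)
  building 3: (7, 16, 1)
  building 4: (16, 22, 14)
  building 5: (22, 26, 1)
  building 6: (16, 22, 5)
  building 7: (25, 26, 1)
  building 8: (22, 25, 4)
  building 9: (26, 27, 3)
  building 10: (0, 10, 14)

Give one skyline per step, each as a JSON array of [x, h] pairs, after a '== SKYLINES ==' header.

== SKYLINES ==
[[14,3],[15,0]]
[[14,3],[15,0],[24,1],[25,0]]
[[7,1],[14,3],[15,1],[16,0],[24,1],[25,0]]
[[7,1],[14,3],[15,1],[16,14],[22,0],[24,1],[25,0]]
[[7,1],[14,3],[15,1],[16,14],[22,1],[26,0]]
[[7,1],[14,3],[15,1],[16,14],[22,1],[26,0]]
[[7,1],[14,3],[15,1],[16,14],[22,1],[26,0]]
[[7,1],[14,3],[15,1],[16,14],[22,4],[25,1],[26,0]]
[[7,1],[14,3],[15,1],[16,14],[22,4],[25,1],[26,3],[27,0]]
[[0,14],[10,1],[14,3],[15,1],[16,14],[22,4],[25,1],[26,3],[27,0]]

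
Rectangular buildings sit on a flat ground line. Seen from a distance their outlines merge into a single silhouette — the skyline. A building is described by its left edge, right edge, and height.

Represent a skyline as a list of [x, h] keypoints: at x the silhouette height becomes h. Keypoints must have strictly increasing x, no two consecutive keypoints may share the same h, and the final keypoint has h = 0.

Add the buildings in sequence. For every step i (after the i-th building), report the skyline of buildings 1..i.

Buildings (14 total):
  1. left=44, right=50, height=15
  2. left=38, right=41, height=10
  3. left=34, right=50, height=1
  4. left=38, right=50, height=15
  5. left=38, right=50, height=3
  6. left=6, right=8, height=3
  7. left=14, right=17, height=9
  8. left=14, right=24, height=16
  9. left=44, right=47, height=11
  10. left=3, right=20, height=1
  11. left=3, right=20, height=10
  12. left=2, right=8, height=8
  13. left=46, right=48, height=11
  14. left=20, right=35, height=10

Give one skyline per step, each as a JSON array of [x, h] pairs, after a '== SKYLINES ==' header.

== SKYLINES ==
[[44,15],[50,0]]
[[38,10],[41,0],[44,15],[50,0]]
[[34,1],[38,10],[41,1],[44,15],[50,0]]
[[34,1],[38,15],[50,0]]
[[34,1],[38,15],[50,0]]
[[6,3],[8,0],[34,1],[38,15],[50,0]]
[[6,3],[8,0],[14,9],[17,0],[34,1],[38,15],[50,0]]
[[6,3],[8,0],[14,16],[24,0],[34,1],[38,15],[50,0]]
[[6,3],[8,0],[14,16],[24,0],[34,1],[38,15],[50,0]]
[[3,1],[6,3],[8,1],[14,16],[24,0],[34,1],[38,15],[50,0]]
[[3,10],[14,16],[24,0],[34,1],[38,15],[50,0]]
[[2,8],[3,10],[14,16],[24,0],[34,1],[38,15],[50,0]]
[[2,8],[3,10],[14,16],[24,0],[34,1],[38,15],[50,0]]
[[2,8],[3,10],[14,16],[24,10],[35,1],[38,15],[50,0]]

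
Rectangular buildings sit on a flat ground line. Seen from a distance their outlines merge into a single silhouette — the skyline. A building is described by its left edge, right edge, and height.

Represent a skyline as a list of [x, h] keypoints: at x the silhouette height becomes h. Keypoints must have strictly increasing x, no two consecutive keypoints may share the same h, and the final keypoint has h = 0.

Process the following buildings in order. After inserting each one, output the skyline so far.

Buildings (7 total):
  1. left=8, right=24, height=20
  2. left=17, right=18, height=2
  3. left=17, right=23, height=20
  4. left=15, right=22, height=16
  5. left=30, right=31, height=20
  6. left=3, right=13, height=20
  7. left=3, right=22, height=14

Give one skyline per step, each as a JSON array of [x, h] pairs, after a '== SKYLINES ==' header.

== SKYLINES ==
[[8,20],[24,0]]
[[8,20],[24,0]]
[[8,20],[24,0]]
[[8,20],[24,0]]
[[8,20],[24,0],[30,20],[31,0]]
[[3,20],[24,0],[30,20],[31,0]]
[[3,20],[24,0],[30,20],[31,0]]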